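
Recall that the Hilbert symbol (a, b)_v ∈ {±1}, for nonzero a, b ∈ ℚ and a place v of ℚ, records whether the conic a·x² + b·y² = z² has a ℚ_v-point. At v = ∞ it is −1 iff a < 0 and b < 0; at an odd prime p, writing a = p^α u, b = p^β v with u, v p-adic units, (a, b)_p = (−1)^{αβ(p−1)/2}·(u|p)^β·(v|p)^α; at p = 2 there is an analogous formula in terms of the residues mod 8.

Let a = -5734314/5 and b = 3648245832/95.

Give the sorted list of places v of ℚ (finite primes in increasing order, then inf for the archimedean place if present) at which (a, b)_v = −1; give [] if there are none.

(a, b) ≡ (-4370, 30590) mod (ℚ^×)²; places V = {2, 3, 5, 7, 11, 17, 19, 23, ∞}.
(a,b)_5: α=-1, u≡1; β=-1, v≡3 (mod 5); (1|5)=+1, (3|5)=-1; sign (−1)^0·+1^-1·-1^-1 = -1.
(a,b)_17: α=0, u≡15; β=2, v≡10 (mod 17); (15|17)=+1, (10|17)=-1; sign (−1)^0·+1^2·-1^0 = +1.
(a,b)_3: α=8, u≡1; β=4, v≡2 (mod 3); (1|3)=+1, (2|3)=-1; sign (−1)^0·+1^4·-1^8 = +1.
(a,b)_19: α=1, u≡17; β=-1, v≡2 (mod 19); (17|19)=+1, (2|19)=-1; sign (−1)^1·+1^-1·-1^1 = +1.
(a,b)_11: α=0, u≡6; β=2, v≡8 (mod 11); (6|11)=-1, (8|11)=-1; sign (−1)^0·-1^2·-1^0 = +1.
(a,b)_7: α=0, u≡6; β=1, v≡1 (mod 7); (6|7)=-1, (1|7)=+1; sign (−1)^0·-1^1·+1^0 = -1.
(a,b)_23: α=1, u≡5; β=1, v≡15 (mod 23); (5|23)=-1, (15|23)=-1; sign (−1)^1·-1^1·-1^1 = -1.
(a,b)_∞: sgn(-4370)=−, sgn(30590)=+, so +1.
(a,b)_2: α=1, β=3; u≡7, v≡7 (mod 8); ε(u)ε(v)=1·1, αω(v)=1·0, βω(u)=3·0; sum ≡ 1  ⇒  -1.
Ram(-4370, 30590) = {2, 5, 7, 23}; no ℚ_2-point on the conic.

[2, 5, 7, 23]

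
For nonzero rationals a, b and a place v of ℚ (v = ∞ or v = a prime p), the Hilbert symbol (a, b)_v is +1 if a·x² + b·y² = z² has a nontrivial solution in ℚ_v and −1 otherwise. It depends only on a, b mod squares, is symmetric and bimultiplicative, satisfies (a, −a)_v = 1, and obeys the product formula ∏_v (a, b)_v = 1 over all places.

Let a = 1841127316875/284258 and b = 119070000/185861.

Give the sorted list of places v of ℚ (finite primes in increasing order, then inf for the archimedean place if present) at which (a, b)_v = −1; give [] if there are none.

Mod squares: a ≡ 374, b ≡ 663. Check v ∈ {∞, 2, 3, 5, 7, 11, 13, 17, 29}.
v=17: a=17^1·(≡6), b=17^-1·(≡14) mod 17; (6|17)=-1, (14|17)=-1; (−1)^{1·-1·8}·(-1)^-1·(-1)^1 = +1.
v=29: a=29^-2·(≡21), b=29^-2·(≡13) mod 29; (21|29)=-1, (13|29)=+1; (−1)^{-2·-2·14}·(-1)^-2·(+1)^-2 = +1.
v=2: v_2(a)=-1, v_2(b)=4; units ≡ 3, 7 (mod 8); ε·ε+αω+βω = 1·1+-1·0+4·1 ≡ 1  ⇒  (a,b)_2 = -1.
v=3: a=3^8·(≡2), b=3^5·(≡2) mod 3; (2|3)=-1, (2|3)=-1; (−1)^{8·5·1}·(-1)^5·(-1)^8 = -1.
v=11: a=11^1·(≡1), b=11^0·(≡1) mod 11; (1|11)=+1, (1|11)=+1; (−1)^{1·0·5}·(+1)^0·(+1)^1 = +1.
v=13: a=13^-2·(≡3), b=13^-1·(≡1) mod 13; (3|13)=+1, (1|13)=+1; (−1)^{-2·-1·6}·(+1)^-1·(+1)^-2 = +1.
v=∞: 374 > 0 and 663 > 0  ⇒  (a,b)_∞ = +1.
v=5: a=5^4·(≡4), b=5^4·(≡2) mod 5; (4|5)=+1, (2|5)=-1; (−1)^{4·4·2}·(+1)^4·(-1)^4 = +1.
v=7: a=7^4·(≡3), b=7^2·(≡5) mod 7; (3|7)=-1, (5|7)=-1; (−1)^{4·2·3}·(-1)^2·(-1)^4 = +1.
Ram(374, 663) = {2, 3}; no ℚ_2-point on the conic.

[2, 3]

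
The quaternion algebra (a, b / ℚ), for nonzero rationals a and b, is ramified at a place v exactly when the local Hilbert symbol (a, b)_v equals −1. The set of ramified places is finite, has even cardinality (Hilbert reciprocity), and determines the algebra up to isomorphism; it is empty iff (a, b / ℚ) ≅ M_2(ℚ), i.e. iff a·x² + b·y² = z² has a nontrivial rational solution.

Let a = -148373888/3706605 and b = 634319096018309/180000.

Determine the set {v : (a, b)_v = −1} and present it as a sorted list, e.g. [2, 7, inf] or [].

[2, 5, 13, 17]

Mod squares: a ≡ -190, b ≡ 442. Check v ∈ {∞, 2, 3, 5, 7, 13, 17, 19, 41}.
v=19: a=19^3·(≡1), b=19^8·(≡4) mod 19; (1|19)=+1, (4|19)=+1; (−1)^{3·8·9}·(+1)^8·(+1)^3 = +1.
v=∞: -190 < 0 and 442 > 0  ⇒  (a,b)_∞ = +1.
v=7: a=7^-2·(≡3), b=7^0·(≡1) mod 7; (3|7)=-1, (1|7)=+1; (−1)^{-2·0·3}·(-1)^0·(+1)^-2 = +1.
v=5: a=5^-1·(≡2), b=5^-4·(≡3) mod 5; (2|5)=-1, (3|5)=-1; (−1)^{-1·-4·2}·(-1)^-4·(-1)^-1 = -1.
v=17: a=17^0·(≡14), b=17^1·(≡1) mod 17; (14|17)=-1, (1|17)=+1; (−1)^{0·1·8}·(-1)^1·(+1)^0 = -1.
v=13: a=13^2·(≡7), b=13^3·(≡6) mod 13; (7|13)=-1, (6|13)=-1; (−1)^{2·3·6}·(-1)^3·(-1)^2 = -1.
v=41: a=41^-2·(≡6), b=41^0·(≡9) mod 41; (6|41)=-1, (9|41)=+1; (−1)^{-2·0·20}·(-1)^0·(+1)^-2 = +1.
v=3: a=3^-2·(≡2), b=3^-2·(≡1) mod 3; (2|3)=-1, (1|3)=+1; (−1)^{-2·-2·1}·(-1)^-2·(+1)^-2 = +1.
v=2: v_2(a)=7, v_2(b)=-5; units ≡ 1, 5 (mod 8); ε·ε+αω+βω = 0·0+7·1+-5·0 ≡ 1  ⇒  (a,b)_2 = -1.
Ram(-190, 442) = {2, 5, 13, 17}; no ℚ_2-point on the conic.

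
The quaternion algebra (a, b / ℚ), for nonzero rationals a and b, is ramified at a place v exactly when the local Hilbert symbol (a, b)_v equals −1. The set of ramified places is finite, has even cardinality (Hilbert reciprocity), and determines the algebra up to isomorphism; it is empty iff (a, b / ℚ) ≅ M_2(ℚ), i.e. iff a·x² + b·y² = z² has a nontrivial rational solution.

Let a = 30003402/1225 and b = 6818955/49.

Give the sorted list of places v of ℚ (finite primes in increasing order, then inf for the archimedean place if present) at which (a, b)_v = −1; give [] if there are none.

(a, b) ≡ (858, 195) mod (ℚ^×)²; places V = {2, 3, 5, 7, 11, 13, 17, ∞}.
(a,b)_5: α=-2, u≡3; β=1, v≡4 (mod 5); (3|5)=-1, (4|5)=+1; sign (−1)^0·-1^1·+1^-2 = -1.
(a,b)_2: α=1, β=0; u≡5, v≡3 (mod 8); ε(u)ε(v)=0·1, αω(v)=1·1, βω(u)=0·1; sum ≡ 1  ⇒  -1.
(a,b)_17: α=2, u≡16; β=2, v≡9 (mod 17); (16|17)=+1, (9|17)=+1; sign (−1)^0·+1^2·+1^2 = +1.
(a,b)_3: α=1, u≡1; β=1, v≡2 (mod 3); (1|3)=+1, (2|3)=-1; sign (−1)^1·+1^1·-1^1 = +1.
(a,b)_7: α=-2, u≡4; β=-2, v≡3 (mod 7); (4|7)=+1, (3|7)=-1; sign (−1)^0·+1^-2·-1^-2 = +1.
(a,b)_13: α=1, u≡4; β=1, v≡5 (mod 13); (4|13)=+1, (5|13)=-1; sign (−1)^0·+1^1·-1^1 = -1.
(a,b)_11: α=3, u≡9; β=2, v≡7 (mod 11); (9|11)=+1, (7|11)=-1; sign (−1)^0·+1^2·-1^3 = -1.
(a,b)_∞: sgn(858)=+, sgn(195)=+, so +1.
Ram(858, 195) = {2, 5, 11, 13}; no ℚ_2-point on the conic.

[2, 5, 11, 13]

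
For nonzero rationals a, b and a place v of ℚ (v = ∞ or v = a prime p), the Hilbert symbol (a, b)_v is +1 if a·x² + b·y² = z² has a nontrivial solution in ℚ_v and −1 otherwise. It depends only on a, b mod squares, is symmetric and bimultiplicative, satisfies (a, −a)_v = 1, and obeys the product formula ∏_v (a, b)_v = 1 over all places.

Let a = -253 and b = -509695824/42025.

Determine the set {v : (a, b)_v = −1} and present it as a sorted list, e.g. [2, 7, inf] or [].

Mod squares: a ≡ -253, b ≡ -14421. Check v ∈ {∞, 2, 3, 5, 11, 19, 23, 41, 47}.
v=41: a=41^0·(≡34), b=41^-2·(≡14) mod 41; (34|41)=-1, (14|41)=-1; (−1)^{0·-2·20}·(-1)^-2·(-1)^0 = +1.
v=19: a=19^0·(≡13), b=19^1·(≡5) mod 19; (13|19)=-1, (5|19)=+1; (−1)^{0·1·9}·(-1)^1·(+1)^0 = -1.
v=11: a=11^1·(≡10), b=11^1·(≡4) mod 11; (10|11)=-1, (4|11)=+1; (−1)^{1·1·5}·(-1)^1·(+1)^1 = +1.
v=2: v_2(a)=0, v_2(b)=4; units ≡ 3, 3 (mod 8); ε·ε+αω+βω = 1·1+0·1+4·1 ≡ 1  ⇒  (a,b)_2 = -1.
v=3: a=3^0·(≡2), b=3^1·(≡2) mod 3; (2|3)=-1, (2|3)=-1; (−1)^{0·1·1}·(-1)^1·(-1)^0 = -1.
v=47: a=47^0·(≡29), b=47^2·(≡25) mod 47; (29|47)=-1, (25|47)=+1; (−1)^{0·2·23}·(-1)^2·(+1)^0 = +1.
v=∞: -253 < 0 and -14421 < 0  ⇒  (a,b)_∞ = -1.
v=5: a=5^0·(≡2), b=5^-2·(≡1) mod 5; (2|5)=-1, (1|5)=+1; (−1)^{0·-2·2}·(-1)^-2·(+1)^0 = +1.
v=23: a=23^1·(≡12), b=23^1·(≡22) mod 23; (12|23)=+1, (22|23)=-1; (−1)^{1·1·11}·(+1)^1·(-1)^1 = +1.
Ram(-253, -14421) = {2, 3, 19, ∞}; no ℚ_2-point on the conic.

[2, 3, 19, inf]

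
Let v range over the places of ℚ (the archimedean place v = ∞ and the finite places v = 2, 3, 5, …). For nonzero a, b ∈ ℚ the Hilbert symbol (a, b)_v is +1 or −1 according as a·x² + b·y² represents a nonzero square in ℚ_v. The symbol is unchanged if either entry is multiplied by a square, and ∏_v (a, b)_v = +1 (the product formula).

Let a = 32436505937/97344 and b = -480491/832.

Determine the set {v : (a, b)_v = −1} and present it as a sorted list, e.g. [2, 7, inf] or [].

[11, 17]

Mod squares: a ≡ 17, b ≡ -143. Check v ∈ {∞, 2, 3, 11, 13, 17, 19}.
v=17: a=17^1·(≡15), b=17^0·(≡3) mod 17; (15|17)=+1, (3|17)=-1; (−1)^{1·0·8}·(+1)^0·(-1)^1 = -1.
v=2: v_2(a)=-6, v_2(b)=-6; units ≡ 1, 1 (mod 8); ε·ε+αω+βω = 0·0+-6·0+-6·0 ≡ 0  ⇒  (a,b)_2 = +1.
v=11: a=11^4·(≡7), b=11^3·(≡5) mod 11; (7|11)=-1, (5|11)=+1; (−1)^{4·3·5}·(-1)^3·(+1)^4 = -1.
v=19: a=19^4·(≡5), b=19^2·(≡5) mod 19; (5|19)=+1, (5|19)=+1; (−1)^{4·2·9}·(+1)^2·(+1)^4 = +1.
v=3: a=3^-2·(≡2), b=3^0·(≡1) mod 3; (2|3)=-1, (1|3)=+1; (−1)^{-2·0·1}·(-1)^0·(+1)^-2 = +1.
v=∞: 17 > 0 and -143 < 0  ⇒  (a,b)_∞ = +1.
v=13: a=13^-2·(≡1), b=13^-1·(≡11) mod 13; (1|13)=+1, (11|13)=-1; (−1)^{-2·-1·6}·(+1)^-1·(-1)^-2 = +1.
Ram(17, -143) = {11, 17}; no ℚ_11-point on the conic.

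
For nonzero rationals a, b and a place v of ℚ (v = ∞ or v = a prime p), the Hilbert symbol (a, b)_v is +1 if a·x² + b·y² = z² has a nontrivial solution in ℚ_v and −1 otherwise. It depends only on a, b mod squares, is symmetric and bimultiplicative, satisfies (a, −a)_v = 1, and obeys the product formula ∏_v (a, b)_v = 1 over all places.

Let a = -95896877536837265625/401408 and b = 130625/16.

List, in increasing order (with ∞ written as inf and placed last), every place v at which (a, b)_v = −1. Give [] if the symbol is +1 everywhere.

[11, 19]

Mod squares: a ≡ -4370, b ≡ 209. Check v ∈ {∞, 2, 3, 5, 7, 11, 19, 23}.
v=11: a=11^4·(≡2), b=11^1·(≡10) mod 11; (2|11)=-1, (10|11)=-1; (−1)^{4·1·5}·(-1)^1·(-1)^4 = -1.
v=∞: -4370 < 0 and 209 > 0  ⇒  (a,b)_∞ = +1.
v=7: a=7^-2·(≡6), b=7^0·(≡6) mod 7; (6|7)=-1, (6|7)=-1; (−1)^{-2·0·3}·(-1)^0·(-1)^-2 = +1.
v=3: a=3^12·(≡1), b=3^0·(≡2) mod 3; (1|3)=+1, (2|3)=-1; (−1)^{12·0·1}·(+1)^0·(-1)^12 = +1.
v=2: v_2(a)=-13, v_2(b)=-4; units ≡ 7, 1 (mod 8); ε·ε+αω+βω = 1·0+-13·0+-4·0 ≡ 0  ⇒  (a,b)_2 = +1.
v=5: a=5^7·(≡1), b=5^4·(≡4) mod 5; (1|5)=+1, (4|5)=+1; (−1)^{7·4·2}·(+1)^4·(+1)^7 = +1.
v=23: a=23^1·(≡17), b=23^0·(≡12) mod 23; (17|23)=-1, (12|23)=+1; (−1)^{1·0·11}·(-1)^0·(+1)^1 = +1.
v=19: a=19^3·(≡6), b=19^1·(≡1) mod 19; (6|19)=+1, (1|19)=+1; (−1)^{3·1·9}·(+1)^1·(+1)^3 = -1.
Ram(-4370, 209) = {11, 19}; no ℚ_11-point on the conic.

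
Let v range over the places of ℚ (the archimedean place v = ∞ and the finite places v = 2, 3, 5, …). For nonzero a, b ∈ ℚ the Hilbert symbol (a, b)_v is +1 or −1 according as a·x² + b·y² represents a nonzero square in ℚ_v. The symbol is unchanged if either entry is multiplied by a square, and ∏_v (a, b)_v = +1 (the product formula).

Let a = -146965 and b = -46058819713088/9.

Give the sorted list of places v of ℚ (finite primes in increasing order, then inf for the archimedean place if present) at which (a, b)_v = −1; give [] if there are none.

[2, 5, 19, inf]

(a, b) ≡ (-146965, -17) mod (ℚ^×)²; places V = {2, 3, 5, 7, 13, 17, 19, ∞}.
(a,b)_∞: sgn(-146965)=−, sgn(-17)=−, so -1.
(a,b)_3: α=0, u≡2; β=-2, v≡1 (mod 3); (2|3)=-1, (1|3)=+1; sign (−1)^0·-1^-2·+1^0 = +1.
(a,b)_19: α=1, u≡17; β=2, v≡10 (mod 19); (17|19)=+1, (10|19)=-1; sign (−1)^0·+1^2·-1^1 = -1.
(a,b)_13: α=1, u≡5; β=2, v≡3 (mod 13); (5|13)=-1, (3|13)=+1; sign (−1)^0·-1^2·+1^1 = +1.
(a,b)_5: α=1, u≡2; β=0, v≡3 (mod 5); (2|5)=-1, (3|5)=-1; sign (−1)^0·-1^0·-1^1 = -1.
(a,b)_2: α=0, β=6; u≡3, v≡7 (mod 8); ε(u)ε(v)=1·1, αω(v)=0·0, βω(u)=6·1; sum ≡ 1  ⇒  -1.
(a,b)_7: α=1, u≡5; β=4, v≡2 (mod 7); (5|7)=-1, (2|7)=+1; sign (−1)^0·-1^4·+1^1 = +1.
(a,b)_17: α=1, u≡8; β=3, v≡8 (mod 17); (8|17)=+1, (8|17)=+1; sign (−1)^0·+1^3·+1^1 = +1.
(-146965, -17 / ℚ) ramifies at {2, 5, 19, ∞}: a division algebra.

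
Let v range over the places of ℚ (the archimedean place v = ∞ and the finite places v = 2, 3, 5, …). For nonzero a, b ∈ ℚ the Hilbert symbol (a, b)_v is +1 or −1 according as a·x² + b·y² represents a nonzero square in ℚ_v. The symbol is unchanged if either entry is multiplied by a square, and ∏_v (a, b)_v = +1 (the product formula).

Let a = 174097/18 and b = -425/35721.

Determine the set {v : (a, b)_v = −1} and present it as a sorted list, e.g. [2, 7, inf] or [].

Mod squares: a ≡ 7106, b ≡ -17. Check v ∈ {∞, 2, 3, 5, 7, 11, 17, 19}.
v=∞: 7106 > 0 and -17 < 0  ⇒  (a,b)_∞ = +1.
v=3: a=3^-2·(≡2), b=3^-6·(≡1) mod 3; (2|3)=-1, (1|3)=+1; (−1)^{-2·-6·1}·(-1)^-6·(+1)^-2 = +1.
v=17: a=17^1·(≡7), b=17^1·(≡15) mod 17; (7|17)=-1, (15|17)=+1; (−1)^{1·1·8}·(-1)^1·(+1)^1 = -1.
v=7: a=7^2·(≡1), b=7^-2·(≡2) mod 7; (1|7)=+1, (2|7)=+1; (−1)^{2·-2·3}·(+1)^-2·(+1)^2 = +1.
v=11: a=11^1·(≡6), b=11^0·(≡1) mod 11; (6|11)=-1, (1|11)=+1; (−1)^{1·0·5}·(-1)^0·(+1)^1 = +1.
v=5: a=5^0·(≡4), b=5^2·(≡3) mod 5; (4|5)=+1, (3|5)=-1; (−1)^{0·2·2}·(+1)^2·(-1)^0 = +1.
v=19: a=19^1·(≡14), b=19^0·(≡12) mod 19; (14|19)=-1, (12|19)=-1; (−1)^{1·0·9}·(-1)^0·(-1)^1 = -1.
v=2: v_2(a)=-1, v_2(b)=0; units ≡ 1, 7 (mod 8); ε·ε+αω+βω = 0·1+-1·0+0·0 ≡ 0  ⇒  (a,b)_2 = +1.
Ram(7106, -17) = {17, 19}; no ℚ_17-point on the conic.

[17, 19]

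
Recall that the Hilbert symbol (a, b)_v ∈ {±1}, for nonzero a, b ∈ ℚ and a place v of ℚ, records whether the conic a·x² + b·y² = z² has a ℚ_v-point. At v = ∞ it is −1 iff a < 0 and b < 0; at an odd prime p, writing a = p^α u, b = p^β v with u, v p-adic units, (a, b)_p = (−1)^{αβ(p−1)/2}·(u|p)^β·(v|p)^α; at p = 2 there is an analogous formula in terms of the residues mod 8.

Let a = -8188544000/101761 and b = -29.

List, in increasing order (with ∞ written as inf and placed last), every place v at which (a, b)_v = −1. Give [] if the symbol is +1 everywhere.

(a, b) ≡ (-319865, -29) mod (ℚ^×)²; places V = {2, 5, 7, 11, 13, 19, 29, 37, ∞}.
(a,b)_5: α=3, u≡3; β=0, v≡1 (mod 5); (3|5)=-1, (1|5)=+1; sign (−1)^0·-1^0·+1^3 = +1.
(a,b)_2: α=10, β=0; u≡7, v≡3 (mod 8); ε(u)ε(v)=1·1, αω(v)=10·1, βω(u)=0·0; sum ≡ 1  ⇒  -1.
(a,b)_37: α=1, u≡2; β=0, v≡8 (mod 37); (2|37)=-1, (8|37)=-1; sign (−1)^0·-1^0·-1^1 = -1.
(a,b)_7: α=1, u≡4; β=0, v≡6 (mod 7); (4|7)=+1, (6|7)=-1; sign (−1)^0·+1^0·-1^1 = -1.
(a,b)_11: α=-2, u≡9; β=0, v≡4 (mod 11); (9|11)=+1, (4|11)=+1; sign (−1)^0·+1^0·+1^-2 = +1.
(a,b)_∞: sgn(-319865)=−, sgn(-29)=−, so -1.
(a,b)_29: α=-2, u≡22; β=1, v≡28 (mod 29); (22|29)=+1, (28|29)=+1; sign (−1)^0·+1^1·+1^-2 = +1.
(a,b)_13: α=1, u≡9; β=0, v≡10 (mod 13); (9|13)=+1, (10|13)=+1; sign (−1)^0·+1^0·+1^1 = +1.
(a,b)_19: α=1, u≡15; β=0, v≡9 (mod 19); (15|19)=-1, (9|19)=+1; sign (−1)^0·-1^0·+1^1 = +1.
Ram(-319865, -29) = {2, 7, 37, ∞}; no ℚ_2-point on the conic.

[2, 7, 37, inf]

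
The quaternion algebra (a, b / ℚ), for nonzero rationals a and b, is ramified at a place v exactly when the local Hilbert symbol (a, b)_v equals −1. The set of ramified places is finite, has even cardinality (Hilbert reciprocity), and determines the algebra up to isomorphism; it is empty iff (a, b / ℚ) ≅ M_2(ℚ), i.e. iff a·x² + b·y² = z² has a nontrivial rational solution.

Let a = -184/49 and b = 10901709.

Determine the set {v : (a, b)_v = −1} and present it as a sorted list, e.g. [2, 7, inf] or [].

(a, b) ≡ (-46, 134589) mod (ℚ^×)²; places V = {2, 3, 7, 13, 17, 23, 29, ∞}.
(a,b)_∞: sgn(-46)=−, sgn(134589)=+, so +1.
(a,b)_7: α=-2, u≡5; β=1, v≡6 (mod 7); (5|7)=-1, (6|7)=-1; sign (−1)^0·-1^1·-1^-2 = -1.
(a,b)_3: α=0, u≡2; β=5, v≡1 (mod 3); (2|3)=-1, (1|3)=+1; sign (−1)^0·-1^5·+1^0 = -1.
(a,b)_29: α=0, u≡14; β=1, v≡23 (mod 29); (14|29)=-1, (23|29)=+1; sign (−1)^0·-1^1·+1^0 = -1.
(a,b)_23: α=1, u≡5; β=0, v≡8 (mod 23); (5|23)=-1, (8|23)=+1; sign (−1)^0·-1^0·+1^1 = +1.
(a,b)_2: α=3, β=0; u≡1, v≡5 (mod 8); ε(u)ε(v)=0·0, αω(v)=3·1, βω(u)=0·0; sum ≡ 1  ⇒  -1.
(a,b)_13: α=0, u≡5; β=1, v≡2 (mod 13); (5|13)=-1, (2|13)=-1; sign (−1)^0·-1^1·-1^0 = -1.
(a,b)_17: α=0, u≡7; β=1, v≡3 (mod 17); (7|17)=-1, (3|17)=-1; sign (−1)^0·-1^1·-1^0 = -1.
(-46, 134589 / ℚ) ramifies at {2, 3, 7, 13, 17, 29}: a division algebra.

[2, 3, 7, 13, 17, 29]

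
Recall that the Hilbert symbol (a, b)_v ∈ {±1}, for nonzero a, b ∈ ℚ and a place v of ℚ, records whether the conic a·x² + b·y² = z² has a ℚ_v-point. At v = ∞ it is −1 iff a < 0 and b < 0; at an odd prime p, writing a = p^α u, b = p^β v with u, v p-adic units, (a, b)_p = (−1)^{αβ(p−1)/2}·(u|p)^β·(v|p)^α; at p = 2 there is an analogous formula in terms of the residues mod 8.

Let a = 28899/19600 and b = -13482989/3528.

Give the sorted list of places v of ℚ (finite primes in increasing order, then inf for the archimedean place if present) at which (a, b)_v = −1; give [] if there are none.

Mod squares: a ≡ 19, b ≡ -442. Check v ∈ {∞, 2, 3, 5, 7, 13, 17, 19}.
v=19: a=19^1·(≡7), b=19^2·(≡15) mod 19; (7|19)=+1, (15|19)=-1; (−1)^{1·2·9}·(+1)^2·(-1)^1 = -1.
v=17: a=17^0·(≡1), b=17^1·(≡2) mod 17; (1|17)=+1, (2|17)=+1; (−1)^{0·1·8}·(+1)^1·(+1)^0 = +1.
v=7: a=7^-2·(≡3), b=7^-2·(≡6) mod 7; (3|7)=-1, (6|7)=-1; (−1)^{-2·-2·3}·(-1)^-2·(-1)^-2 = +1.
v=∞: 19 > 0 and -442 < 0  ⇒  (a,b)_∞ = +1.
v=2: v_2(a)=-4, v_2(b)=-3; units ≡ 3, 3 (mod 8); ε·ε+αω+βω = 1·1+-4·1+-3·1 ≡ 0  ⇒  (a,b)_2 = +1.
v=13: a=13^2·(≡6), b=13^3·(≡5) mod 13; (6|13)=-1, (5|13)=-1; (−1)^{2·3·6}·(-1)^3·(-1)^2 = -1.
v=5: a=5^-2·(≡1), b=5^0·(≡2) mod 5; (1|5)=+1, (2|5)=-1; (−1)^{-2·0·2}·(+1)^0·(-1)^-2 = +1.
v=3: a=3^2·(≡1), b=3^-2·(≡2) mod 3; (1|3)=+1, (2|3)=-1; (−1)^{2·-2·1}·(+1)^-2·(-1)^2 = +1.
Ram(19, -442) = {13, 19}; no ℚ_13-point on the conic.

[13, 19]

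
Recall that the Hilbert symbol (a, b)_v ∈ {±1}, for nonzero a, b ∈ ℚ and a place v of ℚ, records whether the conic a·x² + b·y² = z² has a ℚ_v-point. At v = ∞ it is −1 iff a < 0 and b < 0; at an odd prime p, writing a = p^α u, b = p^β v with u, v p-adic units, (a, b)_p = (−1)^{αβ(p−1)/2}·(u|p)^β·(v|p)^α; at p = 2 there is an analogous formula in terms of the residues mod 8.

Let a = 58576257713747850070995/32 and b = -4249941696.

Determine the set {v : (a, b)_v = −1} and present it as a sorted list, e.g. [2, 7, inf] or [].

[2, 13]

Mod squares: a ≡ 390, b ≡ -11. Check v ∈ {∞, 2, 3, 5, 7, 11, 13, 29}.
v=2: v_2(a)=-5, v_2(b)=6; units ≡ 3, 5 (mod 8); ε·ε+αω+βω = 1·0+-5·1+6·1 ≡ 1  ⇒  (a,b)_2 = -1.
v=3: a=3^17·(≡1), b=3^6·(≡1) mod 3; (1|3)=+1, (1|3)=+1; (−1)^{17·6·1}·(+1)^6·(+1)^17 = +1.
v=11: a=11^2·(≡4), b=11^1·(≡10) mod 11; (4|11)=+1, (10|11)=-1; (−1)^{2·1·5}·(+1)^1·(-1)^2 = +1.
v=5: a=5^1·(≡2), b=5^0·(≡4) mod 5; (2|5)=-1, (4|5)=+1; (−1)^{1·0·2}·(-1)^0·(+1)^1 = +1.
v=∞: 390 > 0 and -11 < 0  ⇒  (a,b)_∞ = +1.
v=13: a=13^5·(≡12), b=13^2·(≡6) mod 13; (12|13)=+1, (6|13)=-1; (−1)^{5·2·6}·(+1)^2·(-1)^5 = -1.
v=29: a=29^2·(≡9), b=29^0·(≡10) mod 29; (9|29)=+1, (10|29)=-1; (−1)^{2·0·14}·(+1)^0·(-1)^2 = +1.
v=7: a=7^4·(≡5), b=7^2·(≡3) mod 7; (5|7)=-1, (3|7)=-1; (−1)^{4·2·3}·(-1)^2·(-1)^4 = +1.
|Ram(390, -11)| = 2, even; anisotropic at {2, 13}.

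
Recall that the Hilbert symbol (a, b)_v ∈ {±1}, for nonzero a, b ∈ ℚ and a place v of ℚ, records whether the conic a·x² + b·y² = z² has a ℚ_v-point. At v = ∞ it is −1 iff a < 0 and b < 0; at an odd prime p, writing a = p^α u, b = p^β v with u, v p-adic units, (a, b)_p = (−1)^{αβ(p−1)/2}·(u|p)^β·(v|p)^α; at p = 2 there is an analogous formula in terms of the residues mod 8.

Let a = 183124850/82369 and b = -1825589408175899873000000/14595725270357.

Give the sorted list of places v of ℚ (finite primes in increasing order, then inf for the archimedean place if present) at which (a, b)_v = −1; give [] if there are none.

Mod squares: a ≡ 25346, b ≡ -29029. Check v ∈ {∞, 2, 5, 7, 11, 13, 17, 19, 23, 29, 37, 41}.
v=17: a=17^2·(≡15), b=17^4·(≡5) mod 17; (15|17)=+1, (5|17)=-1; (−1)^{2·4·8}·(+1)^4·(-1)^2 = +1.
v=29: a=29^1·(≡5), b=29^3·(≡18) mod 29; (5|29)=+1, (18|29)=-1; (−1)^{1·3·14}·(+1)^3·(-1)^1 = -1.
v=11: a=11^0·(≡7), b=11^-1·(≡3) mod 11; (7|11)=-1, (3|11)=+1; (−1)^{0·-1·5}·(-1)^-1·(+1)^0 = -1.
v=41: a=41^-2·(≡9), b=41^-4·(≡18) mod 41; (9|41)=+1, (18|41)=+1; (−1)^{-2·-4·20}·(+1)^-4·(+1)^-2 = +1.
v=37: a=37^0·(≡12), b=37^-2·(≡26) mod 37; (12|37)=+1, (26|37)=+1; (−1)^{0·-2·18}·(+1)^-2·(+1)^0 = +1.
v=13: a=13^0·(≡12), b=13^1·(≡9) mod 13; (12|13)=+1, (9|13)=+1; (−1)^{0·1·6}·(+1)^1·(+1)^0 = +1.
v=2: v_2(a)=1, v_2(b)=6; units ≡ 1, 3 (mod 8); ε·ε+αω+βω = 0·1+1·1+6·0 ≡ 1  ⇒  (a,b)_2 = -1.
v=5: a=5^2·(≡1), b=5^6·(≡4) mod 5; (1|5)=+1, (4|5)=+1; (−1)^{2·6·2}·(+1)^6·(+1)^2 = +1.
v=19: a=19^1·(≡5), b=19^4·(≡8) mod 19; (5|19)=+1, (8|19)=-1; (−1)^{1·4·9}·(+1)^4·(-1)^1 = -1.
v=7: a=7^-2·(≡6), b=7^-3·(≡2) mod 7; (6|7)=-1, (2|7)=+1; (−1)^{-2·-3·3}·(-1)^-3·(+1)^-2 = -1.
v=23: a=23^1·(≡22), b=23^2·(≡17) mod 23; (22|23)=-1, (17|23)=-1; (−1)^{1·2·11}·(-1)^2·(-1)^1 = -1.
v=∞: 25346 > 0 and -29029 < 0  ⇒  (a,b)_∞ = +1.
(25346, -29029 / ℚ) ramifies at {2, 7, 11, 19, 23, 29}: a division algebra.

[2, 7, 11, 19, 23, 29]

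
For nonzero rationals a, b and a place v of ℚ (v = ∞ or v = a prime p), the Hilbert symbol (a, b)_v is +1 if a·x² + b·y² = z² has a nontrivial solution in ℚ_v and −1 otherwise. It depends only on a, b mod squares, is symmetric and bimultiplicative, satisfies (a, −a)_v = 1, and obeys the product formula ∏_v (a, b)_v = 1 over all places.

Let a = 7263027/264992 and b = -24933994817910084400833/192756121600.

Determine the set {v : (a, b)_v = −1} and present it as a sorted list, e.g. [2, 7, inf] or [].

[2, 19, 31, 37]

(a, b) ≡ (246, -893513) mod (ℚ^×)²; places V = {2, 3, 5, 7, 13, 19, 23, 31, 37, 41, ∞}.
(a,b)_3: α=11, u≡1; β=22, v≡1 (mod 3); (1|3)=+1, (1|3)=+1; sign (−1)^0·+1^22·+1^11 = +1.
(a,b)_23: α=0, u≡2; β=2, v≡17 (mod 23); (2|23)=+1, (17|23)=-1; sign (−1)^0·+1^2·-1^0 = +1.
(a,b)_2: α=-5, β=-16; u≡3, v≡7 (mod 8); ε(u)ε(v)=1·1, αω(v)=-5·0, βω(u)=-16·1; sum ≡ 1  ⇒  -1.
(a,b)_31: α=0, u≡17; β=1, v≡5 (mod 31); (17|31)=-1, (5|31)=+1; sign (−1)^0·-1^1·+1^0 = -1.
(a,b)_13: α=-2, u≡12; β=0, v≡4 (mod 13); (12|13)=+1, (4|13)=+1; sign (−1)^0·+1^0·+1^-2 = +1.
(a,b)_∞: sgn(246)=+, sgn(-893513)=−, so +1.
(a,b)_19: α=0, u≡8; β=1, v≡9 (mod 19); (8|19)=-1, (9|19)=+1; sign (−1)^0·-1^1·+1^0 = -1.
(a,b)_41: α=1, u≡3; β=3, v≡15 (mod 41); (3|41)=-1, (15|41)=-1; sign (−1)^0·-1^3·-1^1 = +1.
(a,b)_5: α=0, u≡1; β=-2, v≡3 (mod 5); (1|5)=+1, (3|5)=-1; sign (−1)^0·+1^-2·-1^0 = +1.
(a,b)_7: α=-2, u≡4; β=-6, v≡4 (mod 7); (4|7)=+1, (4|7)=+1; sign (−1)^0·+1^-6·+1^-2 = +1.
(a,b)_37: α=0, u≡18; β=1, v≡33 (mod 37); (18|37)=-1, (33|37)=+1; sign (−1)^0·-1^1·+1^0 = -1.
Ram(246, -893513) = {2, 19, 31, 37}; no ℚ_2-point on the conic.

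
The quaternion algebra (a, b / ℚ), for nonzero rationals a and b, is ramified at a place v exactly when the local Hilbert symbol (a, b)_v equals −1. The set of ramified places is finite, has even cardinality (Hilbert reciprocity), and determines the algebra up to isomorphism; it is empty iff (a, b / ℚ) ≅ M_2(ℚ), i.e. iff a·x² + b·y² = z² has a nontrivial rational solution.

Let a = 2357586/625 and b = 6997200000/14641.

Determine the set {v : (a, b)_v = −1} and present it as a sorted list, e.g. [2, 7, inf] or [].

[7, 11]

Mod squares: a ≡ 66, b ≡ 3570. Check v ∈ {∞, 2, 3, 5, 7, 11, 17}.
v=11: a=11^1·(≡10), b=11^-4·(≡10) mod 11; (10|11)=-1, (10|11)=-1; (−1)^{1·-4·5}·(-1)^-4·(-1)^1 = -1.
v=2: v_2(a)=1, v_2(b)=7; units ≡ 1, 1 (mod 8); ε·ε+αω+βω = 0·0+1·0+7·0 ≡ 0  ⇒  (a,b)_2 = +1.
v=5: a=5^-4·(≡1), b=5^5·(≡4) mod 5; (1|5)=+1, (4|5)=+1; (−1)^{-4·5·2}·(+1)^5·(+1)^-4 = +1.
v=3: a=3^7·(≡1), b=3^1·(≡2) mod 3; (1|3)=+1, (2|3)=-1; (−1)^{7·1·1}·(+1)^1·(-1)^7 = +1.
v=17: a=17^0·(≡2), b=17^1·(≡3) mod 17; (2|17)=+1, (3|17)=-1; (−1)^{0·1·8}·(+1)^1·(-1)^0 = +1.
v=7: a=7^2·(≡5), b=7^3·(≡3) mod 7; (5|7)=-1, (3|7)=-1; (−1)^{2·3·3}·(-1)^3·(-1)^2 = -1.
v=∞: 66 > 0 and 3570 > 0  ⇒  (a,b)_∞ = +1.
(66, 3570 / ℚ) ramifies at {7, 11}: a division algebra.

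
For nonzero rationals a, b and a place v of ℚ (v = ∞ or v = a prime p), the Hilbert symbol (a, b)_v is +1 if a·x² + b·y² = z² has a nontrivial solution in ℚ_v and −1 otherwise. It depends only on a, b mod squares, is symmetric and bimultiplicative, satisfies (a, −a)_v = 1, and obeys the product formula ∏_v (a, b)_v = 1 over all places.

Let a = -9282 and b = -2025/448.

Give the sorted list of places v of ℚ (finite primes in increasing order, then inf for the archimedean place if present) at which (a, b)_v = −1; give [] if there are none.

[3, 13, 17, inf]

Mod squares: a ≡ -9282, b ≡ -7. Check v ∈ {∞, 2, 3, 5, 7, 13, 17}.
v=∞: -9282 < 0 and -7 < 0  ⇒  (a,b)_∞ = -1.
v=5: a=5^0·(≡3), b=5^2·(≡3) mod 5; (3|5)=-1, (3|5)=-1; (−1)^{0·2·2}·(-1)^2·(-1)^0 = +1.
v=17: a=17^1·(≡15), b=17^0·(≡11) mod 17; (15|17)=+1, (11|17)=-1; (−1)^{1·0·8}·(+1)^0·(-1)^1 = -1.
v=7: a=7^1·(≡4), b=7^-1·(≡5) mod 7; (4|7)=+1, (5|7)=-1; (−1)^{1·-1·3}·(+1)^-1·(-1)^1 = +1.
v=3: a=3^1·(≡2), b=3^4·(≡2) mod 3; (2|3)=-1, (2|3)=-1; (−1)^{1·4·1}·(-1)^4·(-1)^1 = -1.
v=13: a=13^1·(≡1), b=13^0·(≡7) mod 13; (1|13)=+1, (7|13)=-1; (−1)^{1·0·6}·(+1)^0·(-1)^1 = -1.
v=2: v_2(a)=1, v_2(b)=-6; units ≡ 7, 1 (mod 8); ε·ε+αω+βω = 1·0+1·0+-6·0 ≡ 0  ⇒  (a,b)_2 = +1.
|Ram(-9282, -7)| = 4, even; anisotropic at {3, 13, 17, ∞}.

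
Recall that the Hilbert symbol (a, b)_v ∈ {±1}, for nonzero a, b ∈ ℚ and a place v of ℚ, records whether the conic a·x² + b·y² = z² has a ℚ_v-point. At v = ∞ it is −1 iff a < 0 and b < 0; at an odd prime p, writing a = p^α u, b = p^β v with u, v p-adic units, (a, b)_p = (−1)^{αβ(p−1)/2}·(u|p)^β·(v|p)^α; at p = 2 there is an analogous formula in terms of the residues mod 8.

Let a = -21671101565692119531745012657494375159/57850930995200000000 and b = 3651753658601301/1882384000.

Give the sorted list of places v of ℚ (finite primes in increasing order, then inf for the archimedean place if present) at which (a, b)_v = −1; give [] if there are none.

Mod squares: a ≡ -34782, b ≡ 162690. Check v ∈ {∞, 2, 3, 5, 7, 11, 17, 29, 31}.
v=11: a=11^3·(≡10), b=11^1·(≡6) mod 11; (10|11)=-1, (6|11)=-1; (−1)^{3·1·5}·(-1)^1·(-1)^3 = -1.
v=3: a=3^1·(≡1), b=3^1·(≡2) mod 3; (1|3)=+1, (2|3)=-1; (−1)^{1·1·1}·(+1)^1·(-1)^1 = +1.
v=2: v_2(a)=-19, v_2(b)=-7; units ≡ 1, 1 (mod 8); ε·ε+αω+βω = 0·0+-19·0+-7·0 ≡ 0  ⇒  (a,b)_2 = +1.
v=∞: -34782 < 0 and 162690 > 0  ⇒  (a,b)_∞ = +1.
v=7: a=7^-10·(≡2), b=7^-6·(≡3) mod 7; (2|7)=+1, (3|7)=-1; (−1)^{-10·-6·3}·(+1)^-6·(-1)^-10 = +1.
v=5: a=5^-8·(≡3), b=5^-3·(≡3) mod 5; (3|5)=-1, (3|5)=-1; (−1)^{-8·-3·2}·(-1)^-3·(-1)^-8 = -1.
v=17: a=17^7·(≡11), b=17^3·(≡1) mod 17; (11|17)=-1, (1|17)=+1; (−1)^{7·3·8}·(-1)^3·(+1)^7 = -1.
v=29: a=29^8·(≡26), b=29^3·(≡24) mod 29; (26|29)=-1, (24|29)=+1; (−1)^{8·3·14}·(-1)^3·(+1)^8 = -1.
v=31: a=31^9·(≡1), b=31^4·(≡16) mod 31; (1|31)=+1, (16|31)=+1; (−1)^{9·4·15}·(+1)^4·(+1)^9 = +1.
Ram(-34782, 162690) = {5, 11, 17, 29}; no ℚ_5-point on the conic.

[5, 11, 17, 29]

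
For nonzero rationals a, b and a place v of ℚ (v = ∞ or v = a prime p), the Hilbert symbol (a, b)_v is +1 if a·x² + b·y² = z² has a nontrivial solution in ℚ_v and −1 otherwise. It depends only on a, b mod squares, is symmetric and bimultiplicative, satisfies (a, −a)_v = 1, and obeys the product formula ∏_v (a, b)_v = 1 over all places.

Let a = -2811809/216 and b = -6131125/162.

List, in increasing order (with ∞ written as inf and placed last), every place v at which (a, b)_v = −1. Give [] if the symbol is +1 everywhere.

[7, 11, 13, inf]

Mod squares: a ≡ -6006, b ≡ -10010. Check v ∈ {∞, 2, 3, 5, 7, 11, 13, 53}.
v=∞: -6006 < 0 and -10010 < 0  ⇒  (a,b)_∞ = -1.
v=7: a=7^1·(≡6), b=7^3·(≡3) mod 7; (6|7)=-1, (3|7)=-1; (−1)^{1·3·3}·(-1)^3·(-1)^1 = -1.
v=53: a=53^2·(≡28), b=53^0·(≡7) mod 53; (28|53)=+1, (7|53)=+1; (−1)^{2·0·26}·(+1)^0·(+1)^2 = +1.
v=2: v_2(a)=-3, v_2(b)=-1; units ≡ 5, 3 (mod 8); ε·ε+αω+βω = 0·1+-3·1+-1·1 ≡ 0  ⇒  (a,b)_2 = +1.
v=5: a=5^0·(≡1), b=5^3·(≡3) mod 5; (1|5)=+1, (3|5)=-1; (−1)^{0·3·2}·(+1)^3·(-1)^0 = +1.
v=13: a=13^1·(≡5), b=13^1·(≡9) mod 13; (5|13)=-1, (9|13)=+1; (−1)^{1·1·6}·(-1)^1·(+1)^1 = -1.
v=11: a=11^1·(≡3), b=11^1·(≡9) mod 11; (3|11)=+1, (9|11)=+1; (−1)^{1·1·5}·(+1)^1·(+1)^1 = -1.
v=3: a=3^-3·(≡2), b=3^-4·(≡1) mod 3; (2|3)=-1, (1|3)=+1; (−1)^{-3·-4·1}·(-1)^-4·(+1)^-3 = +1.
(-6006, -10010 / ℚ) ramifies at {7, 11, 13, ∞}: a division algebra.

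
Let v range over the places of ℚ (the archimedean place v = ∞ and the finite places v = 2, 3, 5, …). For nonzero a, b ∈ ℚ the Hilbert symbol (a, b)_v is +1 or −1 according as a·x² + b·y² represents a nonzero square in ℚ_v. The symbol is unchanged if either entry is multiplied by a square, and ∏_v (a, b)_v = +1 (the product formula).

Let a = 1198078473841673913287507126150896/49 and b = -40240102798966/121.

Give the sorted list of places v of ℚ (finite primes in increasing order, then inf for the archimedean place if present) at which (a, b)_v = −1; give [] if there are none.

Mod squares: a ≡ 75300439, b ≡ -2274865894. Check v ∈ {∞, 2, 7, 11, 17, 19, 37, 41, 43, 47, 53}.
v=11: a=11^0·(≡4), b=11^-2·(≡7) mod 11; (4|11)=+1, (7|11)=-1; (−1)^{0·-2·5}·(+1)^-2·(-1)^0 = +1.
v=7: a=7^-2·(≡2), b=7^3·(≡6) mod 7; (2|7)=+1, (6|7)=-1; (−1)^{-2·3·3}·(+1)^3·(-1)^-2 = +1.
v=19: a=19^5·(≡9), b=19^2·(≡14) mod 19; (9|19)=+1, (14|19)=-1; (−1)^{5·2·9}·(+1)^2·(-1)^5 = -1.
v=53: a=53^3·(≡23), b=53^1·(≡15) mod 53; (23|53)=-1, (15|53)=+1; (−1)^{3·1·26}·(-1)^1·(+1)^3 = -1.
v=47: a=47^3·(≡28), b=47^1·(≡19) mod 47; (28|47)=+1, (19|47)=-1; (−1)^{3·1·23}·(+1)^1·(-1)^3 = +1.
v=37: a=37^3·(≡25), b=37^1·(≡4) mod 37; (25|37)=+1, (4|37)=+1; (−1)^{3·1·18}·(+1)^1·(+1)^3 = +1.
v=17: a=17^2·(≡12), b=17^0·(≡5) mod 17; (12|17)=-1, (5|17)=-1; (−1)^{2·0·8}·(-1)^0·(-1)^2 = +1.
v=41: a=41^2·(≡38), b=41^1·(≡35) mod 41; (38|41)=-1, (35|41)=-1; (−1)^{2·1·20}·(-1)^1·(-1)^2 = -1.
v=43: a=43^3·(≡36), b=43^1·(≡24) mod 43; (36|43)=+1, (24|43)=+1; (−1)^{3·1·21}·(+1)^1·(+1)^3 = -1.
v=2: v_2(a)=4, v_2(b)=1; units ≡ 7, 5 (mod 8); ε·ε+αω+βω = 1·0+4·1+1·0 ≡ 0  ⇒  (a,b)_2 = +1.
v=∞: 75300439 > 0 and -2274865894 < 0  ⇒  (a,b)_∞ = +1.
|Ram(75300439, -2274865894)| = 4, even; anisotropic at {19, 41, 43, 53}.

[19, 41, 43, 53]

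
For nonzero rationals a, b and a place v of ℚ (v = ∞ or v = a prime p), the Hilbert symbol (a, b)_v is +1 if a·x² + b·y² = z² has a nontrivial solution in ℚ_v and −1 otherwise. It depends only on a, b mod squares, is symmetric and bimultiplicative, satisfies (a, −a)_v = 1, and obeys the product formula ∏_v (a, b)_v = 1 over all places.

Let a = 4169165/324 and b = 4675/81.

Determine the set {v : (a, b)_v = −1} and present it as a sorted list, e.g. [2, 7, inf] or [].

Mod squares: a ≡ 85085, b ≡ 187. Check v ∈ {∞, 2, 3, 5, 7, 11, 13, 17}.
v=2: v_2(a)=-2, v_2(b)=0; units ≡ 5, 3 (mod 8); ε·ε+αω+βω = 0·1+-2·1+0·1 ≡ 0  ⇒  (a,b)_2 = +1.
v=5: a=5^1·(≡2), b=5^2·(≡2) mod 5; (2|5)=-1, (2|5)=-1; (−1)^{1·2·2}·(-1)^2·(-1)^1 = -1.
v=13: a=13^1·(≡5), b=13^0·(≡7) mod 13; (5|13)=-1, (7|13)=-1; (−1)^{1·0·6}·(-1)^0·(-1)^1 = -1.
v=3: a=3^-4·(≡2), b=3^-4·(≡1) mod 3; (2|3)=-1, (1|3)=+1; (−1)^{-4·-4·1}·(-1)^-4·(+1)^-4 = +1.
v=11: a=11^1·(≡2), b=11^1·(≡10) mod 11; (2|11)=-1, (10|11)=-1; (−1)^{1·1·5}·(-1)^1·(-1)^1 = -1.
v=17: a=17^1·(≡3), b=17^1·(≡12) mod 17; (3|17)=-1, (12|17)=-1; (−1)^{1·1·8}·(-1)^1·(-1)^1 = +1.
v=∞: 85085 > 0 and 187 > 0  ⇒  (a,b)_∞ = +1.
v=7: a=7^3·(≡5), b=7^0·(≡5) mod 7; (5|7)=-1, (5|7)=-1; (−1)^{3·0·3}·(-1)^0·(-1)^3 = -1.
Ram(85085, 187) = {5, 7, 11, 13}; no ℚ_5-point on the conic.

[5, 7, 11, 13]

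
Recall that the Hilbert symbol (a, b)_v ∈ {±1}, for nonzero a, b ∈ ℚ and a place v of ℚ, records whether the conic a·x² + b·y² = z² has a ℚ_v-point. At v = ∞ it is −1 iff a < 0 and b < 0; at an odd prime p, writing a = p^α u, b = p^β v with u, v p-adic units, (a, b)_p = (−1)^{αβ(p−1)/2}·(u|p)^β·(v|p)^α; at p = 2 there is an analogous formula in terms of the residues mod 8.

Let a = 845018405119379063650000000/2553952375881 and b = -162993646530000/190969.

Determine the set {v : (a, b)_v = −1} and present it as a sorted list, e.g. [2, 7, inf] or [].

Mod squares: a ≡ 2146, b ≡ -13. Check v ∈ {∞, 2, 3, 5, 7, 11, 13, 19, 23, 29, 31, 37, 53}.
v=19: a=19^-2·(≡3), b=19^-2·(≡1) mod 19; (3|19)=-1, (1|19)=+1; (−1)^{-2·-2·9}·(-1)^-2·(+1)^-2 = +1.
v=53: a=53^-2·(≡39), b=53^0·(≡49) mod 53; (39|53)=-1, (49|53)=+1; (−1)^{-2·0·26}·(-1)^0·(+1)^-2 = +1.
v=29: a=29^3·(≡20), b=29^2·(≡23) mod 29; (20|29)=+1, (23|29)=+1; (−1)^{3·2·14}·(+1)^2·(+1)^3 = +1.
v=37: a=37^3·(≡25), b=37^2·(≡19) mod 37; (25|37)=+1, (19|37)=-1; (−1)^{3·2·18}·(+1)^2·(-1)^3 = -1.
v=23: a=23^-4·(≡17), b=23^-2·(≡10) mod 23; (17|23)=-1, (10|23)=-1; (−1)^{-4·-2·11}·(-1)^-2·(-1)^-4 = +1.
v=11: a=11^2·(≡9), b=11^2·(≡5) mod 11; (9|11)=+1, (5|11)=+1; (−1)^{2·2·5}·(+1)^2·(+1)^2 = +1.
v=5: a=5^8·(≡4), b=5^4·(≡3) mod 5; (4|5)=+1, (3|5)=-1; (−1)^{8·4·2}·(+1)^4·(-1)^8 = +1.
v=∞: 2146 > 0 and -13 < 0  ⇒  (a,b)_∞ = +1.
v=3: a=3^-2·(≡1), b=3^2·(≡2) mod 3; (1|3)=+1, (2|3)=-1; (−1)^{-2·2·1}·(+1)^2·(-1)^-2 = +1.
v=13: a=13^0·(≡9), b=13^1·(≡1) mod 13; (9|13)=+1, (1|13)=+1; (−1)^{0·1·6}·(+1)^1·(+1)^0 = +1.
v=7: a=7^6·(≡1), b=7^0·(≡4) mod 7; (1|7)=+1, (4|7)=+1; (−1)^{6·0·3}·(+1)^0·(+1)^6 = +1.
v=31: a=31^2·(≡8), b=31^0·(≡28) mod 31; (8|31)=+1, (28|31)=+1; (−1)^{2·0·15}·(+1)^0·(+1)^2 = +1.
v=2: v_2(a)=7, v_2(b)=4; units ≡ 1, 3 (mod 8); ε·ε+αω+βω = 0·1+7·1+4·0 ≡ 1  ⇒  (a,b)_2 = -1.
|Ram(2146, -13)| = 2, even; anisotropic at {2, 37}.

[2, 37]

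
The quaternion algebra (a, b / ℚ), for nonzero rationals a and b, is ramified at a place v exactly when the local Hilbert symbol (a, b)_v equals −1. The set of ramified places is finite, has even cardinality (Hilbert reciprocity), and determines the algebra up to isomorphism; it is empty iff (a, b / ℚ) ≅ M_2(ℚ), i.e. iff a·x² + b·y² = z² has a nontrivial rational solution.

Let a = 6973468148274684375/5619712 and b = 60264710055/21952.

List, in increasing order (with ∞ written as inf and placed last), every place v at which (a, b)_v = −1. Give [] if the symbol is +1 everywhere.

Mod squares: a ≡ 3517185, b ≡ 1073065. Check v ∈ {∞, 2, 3, 5, 7, 11, 19, 23, 31, 41, 43}.
v=2: v_2(a)=-14, v_2(b)=-6; units ≡ 1, 1 (mod 8); ε·ε+αω+βω = 0·0+-14·0+-6·0 ≡ 0  ⇒  (a,b)_2 = +1.
v=11: a=11^2·(≡4), b=11^2·(≡1) mod 11; (4|11)=+1, (1|11)=+1; (−1)^{2·2·5}·(+1)^2·(+1)^2 = +1.
v=5: a=5^5·(≡2), b=5^1·(≡3) mod 5; (2|5)=-1, (3|5)=-1; (−1)^{5·1·2}·(-1)^1·(-1)^5 = +1.
v=3: a=3^1·(≡1), b=3^2·(≡1) mod 3; (1|3)=+1, (1|3)=+1; (−1)^{1·2·1}·(+1)^2·(+1)^1 = +1.
v=23: a=23^2·(≡8), b=23^1·(≡5) mod 23; (8|23)=+1, (5|23)=-1; (−1)^{2·1·11}·(+1)^1·(-1)^2 = +1.
v=41: a=41^1·(≡13), b=41^0·(≡24) mod 41; (13|41)=-1, (24|41)=-1; (−1)^{1·0·20}·(-1)^0·(-1)^1 = -1.
v=∞: 3517185 > 0 and 1073065 > 0  ⇒  (a,b)_∞ = +1.
v=7: a=7^-3·(≡1), b=7^-3·(≡4) mod 7; (1|7)=+1, (4|7)=+1; (−1)^{-3·-3·3}·(+1)^-3·(+1)^-3 = -1.
v=31: a=31^2·(≡16), b=31^1·(≡10) mod 31; (16|31)=+1, (10|31)=+1; (−1)^{2·1·15}·(+1)^1·(+1)^2 = +1.
v=43: a=43^1·(≡31), b=43^1·(≡31) mod 43; (31|43)=+1, (31|43)=+1; (−1)^{1·1·21}·(+1)^1·(+1)^1 = -1.
v=19: a=19^3·(≡16), b=19^2·(≡8) mod 19; (16|19)=+1, (8|19)=-1; (−1)^{3·2·9}·(+1)^2·(-1)^3 = -1.
|Ram(3517185, 1073065)| = 4, even; anisotropic at {7, 19, 41, 43}.

[7, 19, 41, 43]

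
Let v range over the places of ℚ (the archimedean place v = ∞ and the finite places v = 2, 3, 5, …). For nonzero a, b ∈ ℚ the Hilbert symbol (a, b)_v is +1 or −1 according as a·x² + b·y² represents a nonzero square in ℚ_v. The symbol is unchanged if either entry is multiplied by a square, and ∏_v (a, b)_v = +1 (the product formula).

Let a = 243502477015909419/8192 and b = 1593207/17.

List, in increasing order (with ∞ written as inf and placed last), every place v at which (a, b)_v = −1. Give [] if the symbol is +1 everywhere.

(a, b) ≡ (21318, 24871) mod (ℚ^×)²; places V = {2, 3, 7, 11, 17, 19, ∞}.
(a,b)_3: α=7, u≡2; β=2, v≡1 (mod 3); (2|3)=-1, (1|3)=+1; sign (−1)^0·-1^2·+1^7 = +1.
(a,b)_2: α=-13, β=0; u≡3, v≡7 (mod 8); ε(u)ε(v)=1·1, αω(v)=-13·0, βω(u)=0·1; sum ≡ 1  ⇒  -1.
(a,b)_11: α=7, u≡10; β=3, v≡7 (mod 11); (10|11)=-1, (7|11)=-1; sign (−1)^1·-1^3·-1^7 = -1.
(a,b)_∞: sgn(21318)=+, sgn(24871)=+, so +1.
(a,b)_7: α=2, u≡3; β=1, v≡1 (mod 7); (3|7)=-1, (1|7)=+1; sign (−1)^0·-1^1·+1^2 = -1.
(a,b)_19: α=3, u≡16; β=1, v≡16 (mod 19); (16|19)=+1, (16|19)=+1; sign (−1)^1·+1^1·+1^3 = -1.
(a,b)_17: α=1, u≡9; β=-1, v≡1 (mod 17); (9|17)=+1, (1|17)=+1; sign (−1)^0·+1^-1·+1^1 = +1.
|Ram(21318, 24871)| = 4, even; anisotropic at {2, 7, 11, 19}.

[2, 7, 11, 19]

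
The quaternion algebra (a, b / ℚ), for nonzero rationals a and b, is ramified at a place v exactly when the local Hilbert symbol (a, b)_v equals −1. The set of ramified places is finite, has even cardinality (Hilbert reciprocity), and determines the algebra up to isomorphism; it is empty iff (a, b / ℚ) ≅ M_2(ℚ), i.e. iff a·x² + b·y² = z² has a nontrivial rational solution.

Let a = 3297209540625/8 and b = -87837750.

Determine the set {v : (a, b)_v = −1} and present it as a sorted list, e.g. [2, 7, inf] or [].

[2, 5]

(a, b) ≡ (130, -2310) mod (ℚ^×)²; places V = {2, 3, 5, 7, 11, 13, ∞}.
(a,b)_11: α=2, u≡9; β=1, v≡2 (mod 11); (9|11)=+1, (2|11)=-1; sign (−1)^0·+1^1·-1^2 = +1.
(a,b)_3: α=4, u≡1; β=3, v≡1 (mod 3); (1|3)=+1, (1|3)=+1; sign (−1)^0·+1^3·+1^4 = +1.
(a,b)_13: α=3, u≡10; β=2, v≡3 (mod 13); (10|13)=+1, (3|13)=+1; sign (−1)^0·+1^2·+1^3 = +1.
(a,b)_5: α=5, u≡1; β=3, v≡3 (mod 5); (1|5)=+1, (3|5)=-1; sign (−1)^0·+1^3·-1^5 = -1.
(a,b)_2: α=-3, β=1; u≡1, v≡5 (mod 8); ε(u)ε(v)=0·0, αω(v)=-3·1, βω(u)=1·0; sum ≡ 1  ⇒  -1.
(a,b)_7: α=2, u≡4; β=1, v≡6 (mod 7); (4|7)=+1, (6|7)=-1; sign (−1)^0·+1^1·-1^2 = +1.
(a,b)_∞: sgn(130)=+, sgn(-2310)=−, so +1.
(130, -2310 / ℚ) ramifies at {2, 5}: a division algebra.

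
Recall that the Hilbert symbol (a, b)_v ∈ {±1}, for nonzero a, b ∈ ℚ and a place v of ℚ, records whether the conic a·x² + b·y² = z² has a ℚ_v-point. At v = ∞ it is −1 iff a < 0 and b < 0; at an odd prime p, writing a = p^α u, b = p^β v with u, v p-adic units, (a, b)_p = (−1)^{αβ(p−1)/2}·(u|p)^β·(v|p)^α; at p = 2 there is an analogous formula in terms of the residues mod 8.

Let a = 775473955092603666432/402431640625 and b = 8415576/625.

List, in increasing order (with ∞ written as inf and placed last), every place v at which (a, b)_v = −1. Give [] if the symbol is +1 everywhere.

Mod squares: a ≡ 37, b ≡ 2886. Check v ∈ {∞, 2, 3, 5, 7, 13, 17, 29, 37}.
v=5: a=5^-10·(≡3), b=5^-4·(≡1) mod 5; (3|5)=-1, (1|5)=+1; (−1)^{-10·-4·2}·(-1)^-4·(+1)^-10 = +1.
v=2: v_2(a)=16, v_2(b)=3; units ≡ 5, 3 (mod 8); ε·ε+αω+βω = 0·1+16·1+3·1 ≡ 1  ⇒  (a,b)_2 = -1.
v=3: a=3^14·(≡1), b=3^7·(≡2) mod 3; (1|3)=+1, (2|3)=-1; (−1)^{14·7·1}·(+1)^7·(-1)^14 = +1.
v=∞: 37 > 0 and 2886 > 0  ⇒  (a,b)_∞ = +1.
v=17: a=17^2·(≡11), b=17^0·(≡9) mod 17; (11|17)=-1, (9|17)=+1; (−1)^{2·0·8}·(-1)^0·(+1)^2 = +1.
v=29: a=29^-2·(≡14), b=29^0·(≡15) mod 29; (14|29)=-1, (15|29)=-1; (−1)^{-2·0·14}·(-1)^0·(-1)^-2 = +1.
v=37: a=37^3·(≡34), b=37^1·(≡7) mod 37; (34|37)=+1, (7|37)=+1; (−1)^{3·1·18}·(+1)^1·(+1)^3 = +1.
v=13: a=13^2·(≡2), b=13^1·(≡4) mod 13; (2|13)=-1, (4|13)=+1; (−1)^{2·1·6}·(-1)^1·(+1)^2 = -1.
v=7: a=7^-2·(≡4), b=7^0·(≡4) mod 7; (4|7)=+1, (4|7)=+1; (−1)^{-2·0·3}·(+1)^0·(+1)^-2 = +1.
(37, 2886 / ℚ) ramifies at {2, 13}: a division algebra.

[2, 13]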